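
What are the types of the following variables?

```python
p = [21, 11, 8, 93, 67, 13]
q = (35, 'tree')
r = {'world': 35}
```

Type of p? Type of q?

p is assigned a list literal (square brackets); q is assigned a tuple (parenthesized, comma-separated values)

list, tuple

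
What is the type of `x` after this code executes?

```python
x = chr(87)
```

chr() returns str (single char)

str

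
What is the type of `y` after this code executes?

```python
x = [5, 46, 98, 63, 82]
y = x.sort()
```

list.sort() returns None (mutates in place)

NoneType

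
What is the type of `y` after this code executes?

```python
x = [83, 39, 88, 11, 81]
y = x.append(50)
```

list.append() returns None (mutates in place)

NoneType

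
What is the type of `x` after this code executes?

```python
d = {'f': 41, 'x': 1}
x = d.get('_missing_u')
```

dict.get() returns None when key not found

NoneType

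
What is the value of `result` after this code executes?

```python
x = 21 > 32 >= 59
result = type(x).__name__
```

x is bool; result = 'bool'

'bool'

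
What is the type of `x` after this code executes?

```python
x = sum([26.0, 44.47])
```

sum() of floats returns float

float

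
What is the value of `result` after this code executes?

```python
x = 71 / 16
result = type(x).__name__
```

x is float; result = 'float'

'float'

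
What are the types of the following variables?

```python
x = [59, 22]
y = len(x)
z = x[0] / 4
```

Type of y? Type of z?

len() returns int; int / int = float

int, float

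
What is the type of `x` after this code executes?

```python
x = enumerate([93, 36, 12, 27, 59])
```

enumerate() returns an enumerate object

enumerate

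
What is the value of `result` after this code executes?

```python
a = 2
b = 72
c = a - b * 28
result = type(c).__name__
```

a is int; b is int; c is int; result = 'int'

'int'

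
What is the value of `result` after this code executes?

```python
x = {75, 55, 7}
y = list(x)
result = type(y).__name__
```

x is set; y is list; result = 'list'

'list'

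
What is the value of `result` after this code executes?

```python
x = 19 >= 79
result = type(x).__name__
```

x is bool; result = 'bool'

'bool'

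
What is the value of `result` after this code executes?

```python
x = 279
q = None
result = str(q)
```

x = 279; q = None; result = 'None'

'None'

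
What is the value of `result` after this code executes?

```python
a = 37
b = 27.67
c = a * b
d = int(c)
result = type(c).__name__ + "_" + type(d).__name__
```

a is int; b is float; c is float; d is int; result = 'float_int'

'float_int'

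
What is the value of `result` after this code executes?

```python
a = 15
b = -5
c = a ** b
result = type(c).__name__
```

a is int; b is int; c is float; result = 'float'

'float'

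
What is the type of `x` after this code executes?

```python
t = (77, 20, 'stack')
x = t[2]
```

Index 2 of tuple is a str literal

str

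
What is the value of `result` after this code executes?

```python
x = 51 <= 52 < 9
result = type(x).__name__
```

x is bool; result = 'bool'

'bool'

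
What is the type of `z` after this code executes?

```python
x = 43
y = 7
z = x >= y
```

Comparison returns bool

bool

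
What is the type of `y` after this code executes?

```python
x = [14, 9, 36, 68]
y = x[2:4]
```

Slicing a list returns a list

list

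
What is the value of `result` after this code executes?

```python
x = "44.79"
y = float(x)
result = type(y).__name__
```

x is str; y is float; result = 'float'

'float'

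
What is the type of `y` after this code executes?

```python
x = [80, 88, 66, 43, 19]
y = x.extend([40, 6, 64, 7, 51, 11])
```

list.extend() returns None

NoneType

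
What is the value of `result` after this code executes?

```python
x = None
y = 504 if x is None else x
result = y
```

x = None; y = 504; result = 504

504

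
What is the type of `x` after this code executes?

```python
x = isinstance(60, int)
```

isinstance() returns bool

bool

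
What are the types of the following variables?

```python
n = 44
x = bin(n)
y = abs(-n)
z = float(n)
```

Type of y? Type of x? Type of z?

abs() of int returns int; bin() returns str; float() returns float

int, str, float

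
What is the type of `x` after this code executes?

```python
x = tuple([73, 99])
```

tuple() constructor returns tuple

tuple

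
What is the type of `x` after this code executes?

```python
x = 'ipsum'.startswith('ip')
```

str.startswith() returns bool

bool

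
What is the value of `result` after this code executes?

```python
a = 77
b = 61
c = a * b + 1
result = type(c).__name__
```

a is int; b is int; c is int; result = 'int'

'int'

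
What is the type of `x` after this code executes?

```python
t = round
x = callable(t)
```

callable() returns bool

bool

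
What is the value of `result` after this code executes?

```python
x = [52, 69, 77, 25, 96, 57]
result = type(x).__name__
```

x is list; result = 'list'

'list'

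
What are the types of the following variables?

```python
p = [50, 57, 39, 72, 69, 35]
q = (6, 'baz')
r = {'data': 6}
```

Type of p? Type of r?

p is assigned a list literal (square brackets); r is assigned a dict literal ({key: value})

list, dict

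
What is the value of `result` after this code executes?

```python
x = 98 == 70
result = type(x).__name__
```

x is bool; result = 'bool'

'bool'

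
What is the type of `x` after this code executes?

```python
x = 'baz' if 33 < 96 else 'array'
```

Both branches of conditional are str

str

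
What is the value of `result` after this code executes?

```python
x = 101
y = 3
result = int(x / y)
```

x = 101; y = 3; result = 33

33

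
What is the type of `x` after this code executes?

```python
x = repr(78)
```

repr() returns str

str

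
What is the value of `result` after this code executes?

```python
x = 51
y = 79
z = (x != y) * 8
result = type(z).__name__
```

x is int; y is int; z is int; result = 'int'

'int'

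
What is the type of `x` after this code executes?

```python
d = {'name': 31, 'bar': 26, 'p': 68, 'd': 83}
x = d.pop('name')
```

dict.pop() returns the value

int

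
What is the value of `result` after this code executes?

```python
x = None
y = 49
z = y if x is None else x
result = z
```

x = None; y = 49; z = 49; result = 49

49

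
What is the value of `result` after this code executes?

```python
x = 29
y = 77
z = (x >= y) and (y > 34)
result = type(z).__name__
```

x is int; y is int; z is bool; result = 'bool'

'bool'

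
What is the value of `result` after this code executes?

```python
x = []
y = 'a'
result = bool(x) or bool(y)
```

x = []; y = 'a'; result = True

True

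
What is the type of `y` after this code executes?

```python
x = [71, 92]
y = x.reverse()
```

list.reverse() returns None

NoneType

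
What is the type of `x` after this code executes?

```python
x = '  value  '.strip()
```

str.strip() returns str

str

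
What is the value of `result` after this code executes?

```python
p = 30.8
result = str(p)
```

p = 30.8; result = '30.8'

'30.8'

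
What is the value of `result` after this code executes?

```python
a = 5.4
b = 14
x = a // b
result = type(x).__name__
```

a is float; b is int; x is float; result = 'float'

'float'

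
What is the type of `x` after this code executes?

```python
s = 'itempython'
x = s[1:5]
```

Slicing a str returns str

str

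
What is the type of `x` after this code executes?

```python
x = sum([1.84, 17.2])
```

sum() of floats returns float

float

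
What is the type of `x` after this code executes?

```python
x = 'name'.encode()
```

str.encode() returns bytes

bytes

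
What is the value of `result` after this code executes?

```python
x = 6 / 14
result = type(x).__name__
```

x is float; result = 'float'

'float'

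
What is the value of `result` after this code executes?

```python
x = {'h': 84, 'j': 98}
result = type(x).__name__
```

x is dict; result = 'dict'

'dict'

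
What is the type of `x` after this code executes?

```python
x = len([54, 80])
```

len() always returns int

int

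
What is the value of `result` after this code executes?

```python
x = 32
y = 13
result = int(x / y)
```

x = 32; y = 13; result = 2

2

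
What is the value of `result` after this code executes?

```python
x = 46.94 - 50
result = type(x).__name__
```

x is float; result = 'float'

'float'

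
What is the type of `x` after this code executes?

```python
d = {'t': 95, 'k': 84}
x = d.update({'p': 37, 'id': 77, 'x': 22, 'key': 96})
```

dict.update() returns None

NoneType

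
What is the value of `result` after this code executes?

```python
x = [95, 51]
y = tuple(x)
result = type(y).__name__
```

x is list; y is tuple; result = 'tuple'

'tuple'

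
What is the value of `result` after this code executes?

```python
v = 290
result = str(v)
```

v = 290; result = '290'

'290'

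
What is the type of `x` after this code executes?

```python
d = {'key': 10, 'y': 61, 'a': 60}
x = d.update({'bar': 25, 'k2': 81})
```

dict.update() returns None

NoneType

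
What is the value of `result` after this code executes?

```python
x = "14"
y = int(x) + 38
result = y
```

x = '14'; y = 52; result = 52

52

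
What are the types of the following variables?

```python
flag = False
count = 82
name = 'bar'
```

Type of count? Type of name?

count is assigned a bare integer (no decimal point), so it is an int; name is assigned a quoted string literal, so it is a str

int, str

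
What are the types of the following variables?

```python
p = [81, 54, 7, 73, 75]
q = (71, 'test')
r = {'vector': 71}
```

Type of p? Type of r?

p is assigned a list literal (square brackets); r is assigned a dict literal ({key: value})

list, dict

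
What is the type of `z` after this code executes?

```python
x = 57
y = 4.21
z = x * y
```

int * float = float

float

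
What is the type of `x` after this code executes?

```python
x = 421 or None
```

'or' returns first truthy value

int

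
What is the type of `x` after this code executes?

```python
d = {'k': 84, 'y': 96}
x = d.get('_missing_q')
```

dict.get() returns None when key not found

NoneType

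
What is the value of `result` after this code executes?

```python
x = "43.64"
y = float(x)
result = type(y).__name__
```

x is str; y is float; result = 'float'

'float'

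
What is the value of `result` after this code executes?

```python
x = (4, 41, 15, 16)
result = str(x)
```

x = (4, 41, 15, 16); result = '(4, 41, 15, 16)'

'(4, 41, 15, 16)'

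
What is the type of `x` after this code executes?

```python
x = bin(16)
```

bin() returns str representation

str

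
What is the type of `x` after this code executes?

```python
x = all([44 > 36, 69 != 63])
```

all() returns bool

bool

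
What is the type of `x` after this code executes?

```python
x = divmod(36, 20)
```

divmod() returns tuple of (quotient, remainder)

tuple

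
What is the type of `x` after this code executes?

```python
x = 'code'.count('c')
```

str.count() returns int

int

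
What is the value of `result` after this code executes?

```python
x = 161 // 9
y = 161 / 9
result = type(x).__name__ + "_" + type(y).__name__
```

x is int; y is float; result = 'int_float'

'int_float'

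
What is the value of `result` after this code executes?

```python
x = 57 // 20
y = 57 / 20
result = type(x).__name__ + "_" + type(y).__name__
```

x is int; y is float; result = 'int_float'

'int_float'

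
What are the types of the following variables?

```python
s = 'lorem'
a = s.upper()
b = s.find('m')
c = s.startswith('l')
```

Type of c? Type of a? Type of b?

startswith() returns bool; upper() returns str; find() returns int

bool, str, int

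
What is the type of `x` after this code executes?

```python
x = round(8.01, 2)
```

round() with decimal places returns float

float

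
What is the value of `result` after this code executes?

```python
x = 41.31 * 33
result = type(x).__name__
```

x is float; result = 'float'

'float'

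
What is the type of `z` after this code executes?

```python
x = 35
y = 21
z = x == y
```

Equality comparison returns bool

bool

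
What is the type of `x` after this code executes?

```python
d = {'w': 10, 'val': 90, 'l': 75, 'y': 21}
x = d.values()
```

.values() returns dict_values view

dict_values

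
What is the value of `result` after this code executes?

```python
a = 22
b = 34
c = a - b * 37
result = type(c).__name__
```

a is int; b is int; c is int; result = 'int'

'int'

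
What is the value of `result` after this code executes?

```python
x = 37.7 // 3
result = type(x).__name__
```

x is float; result = 'float'

'float'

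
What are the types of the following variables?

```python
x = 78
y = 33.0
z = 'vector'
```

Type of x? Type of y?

x is assigned a bare integer (no decimal point), so it is an int; y is assigned a number with a decimal point, so it is a float

int, float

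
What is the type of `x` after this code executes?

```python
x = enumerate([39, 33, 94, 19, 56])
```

enumerate() returns an enumerate object

enumerate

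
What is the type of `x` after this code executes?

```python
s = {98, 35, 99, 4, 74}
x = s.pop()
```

Popping from set[int] returns int

int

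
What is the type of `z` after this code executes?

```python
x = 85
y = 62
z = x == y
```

Equality comparison returns bool

bool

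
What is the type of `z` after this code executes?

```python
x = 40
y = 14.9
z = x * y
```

int * float = float

float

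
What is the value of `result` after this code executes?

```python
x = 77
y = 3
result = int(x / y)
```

x = 77; y = 3; result = 25

25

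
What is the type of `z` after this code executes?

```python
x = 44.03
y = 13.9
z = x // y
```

float // float = float

float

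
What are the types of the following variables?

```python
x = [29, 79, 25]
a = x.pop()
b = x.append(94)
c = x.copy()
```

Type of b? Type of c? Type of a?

append() returns None; copy() returns list; pop() returns element

NoneType, list, int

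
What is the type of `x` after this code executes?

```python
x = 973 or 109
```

'or' returns first truthy value (int)

int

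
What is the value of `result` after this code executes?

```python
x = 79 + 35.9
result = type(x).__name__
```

x is float; result = 'float'

'float'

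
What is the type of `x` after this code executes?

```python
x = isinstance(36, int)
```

isinstance() returns bool

bool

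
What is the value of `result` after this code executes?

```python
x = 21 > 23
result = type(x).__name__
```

x is bool; result = 'bool'

'bool'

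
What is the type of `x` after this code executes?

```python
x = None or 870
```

'or' with None returns the other truthy value

int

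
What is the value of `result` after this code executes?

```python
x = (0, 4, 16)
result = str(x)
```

x = (0, 4, 16); result = '(0, 4, 16)'

'(0, 4, 16)'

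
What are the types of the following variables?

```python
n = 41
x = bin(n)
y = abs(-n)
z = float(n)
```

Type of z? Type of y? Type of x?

float() returns float; abs() of int returns int; bin() returns str

float, int, str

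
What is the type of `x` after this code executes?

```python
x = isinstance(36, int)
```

isinstance() returns bool

bool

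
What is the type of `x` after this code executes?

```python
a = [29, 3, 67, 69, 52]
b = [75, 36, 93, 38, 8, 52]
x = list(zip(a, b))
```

list(zip()) returns a list of tuples

list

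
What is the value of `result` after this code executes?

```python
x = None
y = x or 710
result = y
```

x = None; y = 710; result = 710

710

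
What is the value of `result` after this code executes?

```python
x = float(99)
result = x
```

x = 99.0; result = 99.0

99.0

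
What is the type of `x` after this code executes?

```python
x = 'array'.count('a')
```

str.count() returns int

int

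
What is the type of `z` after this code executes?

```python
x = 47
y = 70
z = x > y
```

Comparison returns bool

bool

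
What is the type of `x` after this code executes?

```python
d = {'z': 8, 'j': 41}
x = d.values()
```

.values() returns dict_values view

dict_values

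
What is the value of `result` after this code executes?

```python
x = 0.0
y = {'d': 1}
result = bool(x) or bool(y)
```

x = 0.0; y = {'d': 1}; result = True

True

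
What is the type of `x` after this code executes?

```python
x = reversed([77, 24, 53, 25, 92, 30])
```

reversed() on a list returns list_reverseiterator

list_reverseiterator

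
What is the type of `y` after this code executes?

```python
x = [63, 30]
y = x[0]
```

Indexing list[int] returns int

int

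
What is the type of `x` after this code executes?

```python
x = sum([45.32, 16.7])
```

sum() of floats returns float

float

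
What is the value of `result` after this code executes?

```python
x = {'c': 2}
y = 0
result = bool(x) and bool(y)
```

x = {'c': 2}; y = 0; result = False

False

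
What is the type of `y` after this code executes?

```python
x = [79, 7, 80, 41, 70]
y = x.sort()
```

list.sort() returns None (mutates in place)

NoneType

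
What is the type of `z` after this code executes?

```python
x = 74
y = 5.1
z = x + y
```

int + float = float

float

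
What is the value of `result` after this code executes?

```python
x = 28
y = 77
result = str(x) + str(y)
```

x = 28; y = 77; result = '2877'

'2877'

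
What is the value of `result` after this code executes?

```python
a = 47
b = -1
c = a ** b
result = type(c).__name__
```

a is int; b is int; c is float; result = 'float'

'float'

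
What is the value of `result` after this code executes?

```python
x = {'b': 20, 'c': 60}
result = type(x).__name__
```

x is dict; result = 'dict'

'dict'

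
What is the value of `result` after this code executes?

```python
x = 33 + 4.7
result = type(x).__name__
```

x is float; result = 'float'

'float'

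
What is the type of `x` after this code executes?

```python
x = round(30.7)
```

round() with no decimal places returns int

int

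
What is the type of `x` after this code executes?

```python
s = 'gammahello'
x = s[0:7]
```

Slicing a str returns str

str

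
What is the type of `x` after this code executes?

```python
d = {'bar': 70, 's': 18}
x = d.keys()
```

.keys() returns dict_keys view

dict_keys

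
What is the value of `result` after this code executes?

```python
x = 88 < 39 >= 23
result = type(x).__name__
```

x is bool; result = 'bool'

'bool'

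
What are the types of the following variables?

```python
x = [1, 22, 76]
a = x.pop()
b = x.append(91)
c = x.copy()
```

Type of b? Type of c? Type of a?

append() returns None; copy() returns list; pop() returns element

NoneType, list, int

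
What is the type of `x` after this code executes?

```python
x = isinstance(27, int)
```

isinstance() returns bool

bool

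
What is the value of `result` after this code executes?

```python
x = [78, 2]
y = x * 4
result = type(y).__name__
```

x is list; y is list; result = 'list'

'list'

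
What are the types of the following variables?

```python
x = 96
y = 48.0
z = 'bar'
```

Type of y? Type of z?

y is assigned a number with a decimal point, so it is a float; z is assigned a quoted string literal, so it is a str

float, str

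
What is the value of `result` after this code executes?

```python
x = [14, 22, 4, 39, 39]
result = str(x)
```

x = [14, 22, 4, 39, 39]; result = '[14, 22, 4, 39, 39]'

'[14, 22, 4, 39, 39]'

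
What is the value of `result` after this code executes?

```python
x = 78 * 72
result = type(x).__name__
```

x is int; result = 'int'

'int'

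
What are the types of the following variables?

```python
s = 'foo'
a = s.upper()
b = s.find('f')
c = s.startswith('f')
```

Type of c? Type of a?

startswith() returns bool; upper() returns str

bool, str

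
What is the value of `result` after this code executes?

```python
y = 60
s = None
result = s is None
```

y = 60; s = None; result = True

True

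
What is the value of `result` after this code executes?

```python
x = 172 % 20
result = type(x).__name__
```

x is int; result = 'int'

'int'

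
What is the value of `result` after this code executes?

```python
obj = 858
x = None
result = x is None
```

obj = 858; x = None; result = True

True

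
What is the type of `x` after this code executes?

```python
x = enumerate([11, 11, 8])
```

enumerate() returns an enumerate object

enumerate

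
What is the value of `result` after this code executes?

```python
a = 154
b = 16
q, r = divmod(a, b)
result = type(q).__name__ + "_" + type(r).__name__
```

a is int; b is int; q is int; r is int; result = 'int_int'

'int_int'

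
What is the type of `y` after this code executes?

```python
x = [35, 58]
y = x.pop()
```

list.pop() returns the popped element

int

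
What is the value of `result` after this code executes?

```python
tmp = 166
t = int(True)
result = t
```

tmp = 166; t = 1; result = 1

1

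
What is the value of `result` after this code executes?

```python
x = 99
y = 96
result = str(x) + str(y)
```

x = 99; y = 96; result = '9996'

'9996'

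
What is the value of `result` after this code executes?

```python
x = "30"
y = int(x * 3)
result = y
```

x = '30'; y = 303030; result = 303030

303030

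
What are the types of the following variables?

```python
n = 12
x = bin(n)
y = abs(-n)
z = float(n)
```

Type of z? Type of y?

float() returns float; abs() of int returns int

float, int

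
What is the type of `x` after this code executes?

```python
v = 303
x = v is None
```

'is' comparison returns bool

bool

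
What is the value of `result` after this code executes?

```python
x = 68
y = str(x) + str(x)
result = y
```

x = 68; y = '6868'; result = '6868'

'6868'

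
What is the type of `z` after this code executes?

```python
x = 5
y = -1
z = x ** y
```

int ** negative = float

float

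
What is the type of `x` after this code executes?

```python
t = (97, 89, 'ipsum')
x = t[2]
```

Index 2 of tuple is a str literal

str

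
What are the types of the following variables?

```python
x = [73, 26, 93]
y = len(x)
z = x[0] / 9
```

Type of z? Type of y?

int / int = float; len() returns int

float, int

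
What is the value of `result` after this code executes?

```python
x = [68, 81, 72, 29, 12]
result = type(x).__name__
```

x is list; result = 'list'

'list'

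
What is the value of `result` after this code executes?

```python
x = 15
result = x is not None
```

x = 15; result = True

True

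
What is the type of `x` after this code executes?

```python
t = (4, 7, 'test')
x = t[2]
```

Index 2 of tuple is a str literal

str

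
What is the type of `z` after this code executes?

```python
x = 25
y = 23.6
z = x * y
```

int * float = float

float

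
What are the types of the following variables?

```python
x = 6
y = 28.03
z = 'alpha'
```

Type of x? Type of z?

x is assigned a bare integer (no decimal point), so it is an int; z is assigned a quoted string literal, so it is a str

int, str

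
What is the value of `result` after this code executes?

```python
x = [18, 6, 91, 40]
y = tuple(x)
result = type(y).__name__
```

x is list; y is tuple; result = 'tuple'

'tuple'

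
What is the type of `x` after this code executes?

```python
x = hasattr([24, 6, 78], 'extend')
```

hasattr() returns bool

bool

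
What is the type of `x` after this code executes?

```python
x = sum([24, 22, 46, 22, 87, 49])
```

sum() of ints returns int

int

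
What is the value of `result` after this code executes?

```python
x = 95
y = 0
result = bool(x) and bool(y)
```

x = 95; y = 0; result = False

False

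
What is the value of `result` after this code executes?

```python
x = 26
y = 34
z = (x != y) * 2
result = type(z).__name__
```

x is int; y is int; z is int; result = 'int'

'int'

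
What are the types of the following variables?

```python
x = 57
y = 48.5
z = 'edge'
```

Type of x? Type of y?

x is assigned a bare integer (no decimal point), so it is an int; y is assigned a number with a decimal point, so it is a float

int, float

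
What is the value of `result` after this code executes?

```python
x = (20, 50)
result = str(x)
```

x = (20, 50); result = '(20, 50)'

'(20, 50)'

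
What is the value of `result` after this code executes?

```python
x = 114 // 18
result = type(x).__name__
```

x is int; result = 'int'

'int'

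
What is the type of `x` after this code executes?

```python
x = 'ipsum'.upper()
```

str.upper() returns str

str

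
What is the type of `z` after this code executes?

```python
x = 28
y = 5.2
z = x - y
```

int - float = float

float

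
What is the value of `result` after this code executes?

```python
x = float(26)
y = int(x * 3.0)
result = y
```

x = 26.0; y = 78; result = 78

78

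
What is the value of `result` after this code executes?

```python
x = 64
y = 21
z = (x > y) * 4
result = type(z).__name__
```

x is int; y is int; z is int; result = 'int'

'int'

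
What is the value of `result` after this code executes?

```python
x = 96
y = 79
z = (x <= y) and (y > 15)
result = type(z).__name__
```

x is int; y is int; z is bool; result = 'bool'

'bool'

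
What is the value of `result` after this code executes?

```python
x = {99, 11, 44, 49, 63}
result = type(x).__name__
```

x is set; result = 'set'

'set'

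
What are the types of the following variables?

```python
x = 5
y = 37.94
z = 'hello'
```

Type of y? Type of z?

y is assigned a number with a decimal point, so it is a float; z is assigned a quoted string literal, so it is a str

float, str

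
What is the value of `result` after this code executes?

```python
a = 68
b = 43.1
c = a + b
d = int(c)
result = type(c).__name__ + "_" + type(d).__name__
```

a is int; b is float; c is float; d is int; result = 'float_int'

'float_int'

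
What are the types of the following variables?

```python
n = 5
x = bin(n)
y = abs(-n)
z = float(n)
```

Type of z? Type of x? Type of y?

float() returns float; bin() returns str; abs() of int returns int

float, str, int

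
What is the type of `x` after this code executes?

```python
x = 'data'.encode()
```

str.encode() returns bytes

bytes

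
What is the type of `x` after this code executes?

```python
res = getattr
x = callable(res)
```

callable() returns bool

bool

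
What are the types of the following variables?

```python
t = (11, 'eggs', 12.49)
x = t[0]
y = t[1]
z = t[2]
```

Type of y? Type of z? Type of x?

tuple[1] is str; tuple[2] is float; tuple[0] is int

str, float, int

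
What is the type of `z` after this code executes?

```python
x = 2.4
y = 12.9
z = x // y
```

float // float = float

float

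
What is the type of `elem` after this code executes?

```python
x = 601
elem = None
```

None has type NoneType

NoneType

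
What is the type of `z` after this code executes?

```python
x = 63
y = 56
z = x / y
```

int / int = float

float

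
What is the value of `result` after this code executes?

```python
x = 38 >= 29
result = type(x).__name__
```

x is bool; result = 'bool'

'bool'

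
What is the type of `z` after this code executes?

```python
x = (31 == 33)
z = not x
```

'not' returns bool

bool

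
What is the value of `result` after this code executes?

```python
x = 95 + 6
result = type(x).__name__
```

x is int; result = 'int'

'int'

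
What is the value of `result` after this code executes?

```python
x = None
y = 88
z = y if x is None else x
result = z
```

x = None; y = 88; z = 88; result = 88

88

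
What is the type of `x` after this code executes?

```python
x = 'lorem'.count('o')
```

str.count() returns int

int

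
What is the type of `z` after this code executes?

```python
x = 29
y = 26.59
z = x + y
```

int + float = float

float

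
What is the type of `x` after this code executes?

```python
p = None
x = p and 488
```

'and' returns first falsy value (None)

NoneType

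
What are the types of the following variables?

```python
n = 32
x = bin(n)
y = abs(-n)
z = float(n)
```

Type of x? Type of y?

bin() returns str; abs() of int returns int

str, int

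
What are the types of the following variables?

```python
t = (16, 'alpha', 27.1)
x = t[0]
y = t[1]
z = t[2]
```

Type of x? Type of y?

tuple[0] is int; tuple[1] is str

int, str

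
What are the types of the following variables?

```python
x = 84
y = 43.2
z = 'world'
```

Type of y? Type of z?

y is assigned a number with a decimal point, so it is a float; z is assigned a quoted string literal, so it is a str

float, str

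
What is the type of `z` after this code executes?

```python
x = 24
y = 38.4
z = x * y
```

int * float = float

float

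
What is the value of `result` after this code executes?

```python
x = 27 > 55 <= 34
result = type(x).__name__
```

x is bool; result = 'bool'

'bool'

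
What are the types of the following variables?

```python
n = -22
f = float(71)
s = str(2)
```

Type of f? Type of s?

f is assigned the result of calling float(), which returns a float; s is assigned the result of calling str(), which returns a str

float, str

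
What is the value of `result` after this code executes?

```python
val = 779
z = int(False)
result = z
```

val = 779; z = 0; result = 0

0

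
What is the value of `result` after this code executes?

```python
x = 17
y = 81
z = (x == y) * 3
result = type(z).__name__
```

x is int; y is int; z is int; result = 'int'

'int'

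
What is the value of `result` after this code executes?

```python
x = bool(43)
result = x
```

x = True; result = True

True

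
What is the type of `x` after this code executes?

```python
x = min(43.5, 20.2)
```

min() of floats returns float

float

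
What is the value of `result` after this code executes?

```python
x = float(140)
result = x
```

x = 140.0; result = 140.0

140.0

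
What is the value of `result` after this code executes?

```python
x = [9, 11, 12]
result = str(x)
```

x = [9, 11, 12]; result = '[9, 11, 12]'

'[9, 11, 12]'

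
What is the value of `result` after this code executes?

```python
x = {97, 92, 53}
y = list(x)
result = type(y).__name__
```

x is set; y is list; result = 'list'

'list'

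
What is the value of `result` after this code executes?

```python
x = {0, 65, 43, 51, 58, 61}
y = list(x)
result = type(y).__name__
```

x is set; y is list; result = 'list'

'list'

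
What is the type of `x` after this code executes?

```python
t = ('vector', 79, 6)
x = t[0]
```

Index 0 of tuple is a str literal

str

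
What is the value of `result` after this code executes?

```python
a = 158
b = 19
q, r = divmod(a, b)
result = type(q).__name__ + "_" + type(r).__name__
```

a is int; b is int; q is int; r is int; result = 'int_int'

'int_int'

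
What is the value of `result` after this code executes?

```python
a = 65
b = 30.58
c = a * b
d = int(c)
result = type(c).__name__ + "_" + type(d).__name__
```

a is int; b is float; c is float; d is int; result = 'float_int'

'float_int'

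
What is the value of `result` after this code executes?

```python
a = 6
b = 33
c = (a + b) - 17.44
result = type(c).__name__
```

a is int; b is int; c is float; result = 'float'

'float'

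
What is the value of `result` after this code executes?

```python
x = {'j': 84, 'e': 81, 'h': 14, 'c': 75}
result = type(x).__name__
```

x is dict; result = 'dict'

'dict'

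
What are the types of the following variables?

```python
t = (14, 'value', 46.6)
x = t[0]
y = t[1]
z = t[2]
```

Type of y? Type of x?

tuple[1] is str; tuple[0] is int

str, int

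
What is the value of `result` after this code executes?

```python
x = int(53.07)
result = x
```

x = 53; result = 53

53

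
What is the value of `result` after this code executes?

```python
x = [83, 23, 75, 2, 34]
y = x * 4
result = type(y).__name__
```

x is list; y is list; result = 'list'

'list'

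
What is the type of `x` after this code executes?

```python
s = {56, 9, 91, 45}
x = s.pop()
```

Popping from set[int] returns int

int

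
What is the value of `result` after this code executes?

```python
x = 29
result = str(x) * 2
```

x = 29; result = '2929'

'2929'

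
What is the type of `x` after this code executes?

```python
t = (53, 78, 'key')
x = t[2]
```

Index 2 of tuple is a str literal

str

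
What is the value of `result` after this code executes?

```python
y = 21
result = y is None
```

y = 21; result = False

False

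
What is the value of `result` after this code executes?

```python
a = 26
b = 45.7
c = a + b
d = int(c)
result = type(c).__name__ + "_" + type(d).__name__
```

a is int; b is float; c is float; d is int; result = 'float_int'

'float_int'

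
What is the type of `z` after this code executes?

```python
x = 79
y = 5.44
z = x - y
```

int - float = float

float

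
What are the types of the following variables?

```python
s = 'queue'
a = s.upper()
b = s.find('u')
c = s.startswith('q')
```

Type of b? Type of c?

find() returns int; startswith() returns bool

int, bool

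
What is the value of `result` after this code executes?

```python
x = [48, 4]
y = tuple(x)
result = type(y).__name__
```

x is list; y is tuple; result = 'tuple'

'tuple'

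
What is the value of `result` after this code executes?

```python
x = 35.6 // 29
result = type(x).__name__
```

x is float; result = 'float'

'float'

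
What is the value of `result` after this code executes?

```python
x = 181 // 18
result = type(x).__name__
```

x is int; result = 'int'

'int'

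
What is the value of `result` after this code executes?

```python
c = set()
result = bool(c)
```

c = set(); result = False

False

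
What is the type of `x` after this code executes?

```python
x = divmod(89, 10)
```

divmod() returns tuple of (quotient, remainder)

tuple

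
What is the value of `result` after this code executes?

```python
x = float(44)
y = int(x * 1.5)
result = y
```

x = 44.0; y = 66; result = 66

66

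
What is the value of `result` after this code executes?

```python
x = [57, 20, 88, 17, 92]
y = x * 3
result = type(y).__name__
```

x is list; y is list; result = 'list'

'list'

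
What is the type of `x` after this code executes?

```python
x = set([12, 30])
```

set() constructor returns set

set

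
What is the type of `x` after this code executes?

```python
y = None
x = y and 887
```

'and' returns first falsy value (None)

NoneType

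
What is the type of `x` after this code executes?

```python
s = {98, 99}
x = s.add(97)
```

set.add() returns None (mutates in place)

NoneType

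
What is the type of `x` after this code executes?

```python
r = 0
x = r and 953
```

'and' returns first falsy value (0 is int)

int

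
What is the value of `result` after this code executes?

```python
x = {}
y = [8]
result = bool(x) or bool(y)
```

x = {}; y = [8]; result = True

True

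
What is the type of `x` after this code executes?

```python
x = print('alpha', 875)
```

print() returns None

NoneType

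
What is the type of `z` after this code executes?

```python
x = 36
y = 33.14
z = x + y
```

int + float = float

float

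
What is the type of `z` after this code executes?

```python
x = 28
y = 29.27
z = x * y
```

int * float = float

float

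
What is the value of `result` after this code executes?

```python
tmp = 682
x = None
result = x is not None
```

tmp = 682; x = None; result = False

False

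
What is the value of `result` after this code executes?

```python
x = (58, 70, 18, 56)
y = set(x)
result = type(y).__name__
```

x is tuple; y is set; result = 'set'

'set'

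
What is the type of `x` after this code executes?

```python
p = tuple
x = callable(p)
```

callable() returns bool

bool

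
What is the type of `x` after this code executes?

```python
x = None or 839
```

'or' with None returns the other truthy value

int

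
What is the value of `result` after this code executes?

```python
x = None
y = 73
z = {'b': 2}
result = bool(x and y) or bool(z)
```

x = None; y = 73; z = {'b': 2}; result = True

True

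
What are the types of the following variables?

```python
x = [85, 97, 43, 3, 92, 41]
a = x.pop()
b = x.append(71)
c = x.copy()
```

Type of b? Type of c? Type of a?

append() returns None; copy() returns list; pop() returns element

NoneType, list, int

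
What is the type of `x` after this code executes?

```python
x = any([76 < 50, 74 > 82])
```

any() returns bool

bool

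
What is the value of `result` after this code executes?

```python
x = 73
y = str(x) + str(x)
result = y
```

x = 73; y = '7373'; result = '7373'

'7373'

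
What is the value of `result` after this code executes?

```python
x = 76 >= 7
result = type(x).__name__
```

x is bool; result = 'bool'

'bool'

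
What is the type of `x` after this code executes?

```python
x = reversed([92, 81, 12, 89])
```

reversed() on a list returns list_reverseiterator

list_reverseiterator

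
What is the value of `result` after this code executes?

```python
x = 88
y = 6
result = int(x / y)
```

x = 88; y = 6; result = 14

14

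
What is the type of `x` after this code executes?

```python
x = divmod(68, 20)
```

divmod() returns tuple of (quotient, remainder)

tuple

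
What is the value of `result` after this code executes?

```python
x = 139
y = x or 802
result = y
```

x = 139; y = 139; result = 139

139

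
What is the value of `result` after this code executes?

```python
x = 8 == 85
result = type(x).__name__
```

x is bool; result = 'bool'

'bool'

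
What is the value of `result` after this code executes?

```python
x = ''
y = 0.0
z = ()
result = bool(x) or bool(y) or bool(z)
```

x = ''; y = 0.0; z = (); result = False

False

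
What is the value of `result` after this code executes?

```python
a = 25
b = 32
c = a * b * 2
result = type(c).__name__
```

a is int; b is int; c is int; result = 'int'

'int'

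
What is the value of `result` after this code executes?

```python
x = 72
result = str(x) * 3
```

x = 72; result = '727272'

'727272'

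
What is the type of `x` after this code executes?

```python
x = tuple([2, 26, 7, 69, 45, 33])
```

tuple() constructor returns tuple

tuple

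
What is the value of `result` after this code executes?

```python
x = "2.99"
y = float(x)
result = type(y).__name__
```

x is str; y is float; result = 'float'

'float'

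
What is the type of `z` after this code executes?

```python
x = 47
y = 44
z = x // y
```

int // int = int

int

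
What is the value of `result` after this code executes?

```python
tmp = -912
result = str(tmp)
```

tmp = -912; result = '-912'

'-912'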